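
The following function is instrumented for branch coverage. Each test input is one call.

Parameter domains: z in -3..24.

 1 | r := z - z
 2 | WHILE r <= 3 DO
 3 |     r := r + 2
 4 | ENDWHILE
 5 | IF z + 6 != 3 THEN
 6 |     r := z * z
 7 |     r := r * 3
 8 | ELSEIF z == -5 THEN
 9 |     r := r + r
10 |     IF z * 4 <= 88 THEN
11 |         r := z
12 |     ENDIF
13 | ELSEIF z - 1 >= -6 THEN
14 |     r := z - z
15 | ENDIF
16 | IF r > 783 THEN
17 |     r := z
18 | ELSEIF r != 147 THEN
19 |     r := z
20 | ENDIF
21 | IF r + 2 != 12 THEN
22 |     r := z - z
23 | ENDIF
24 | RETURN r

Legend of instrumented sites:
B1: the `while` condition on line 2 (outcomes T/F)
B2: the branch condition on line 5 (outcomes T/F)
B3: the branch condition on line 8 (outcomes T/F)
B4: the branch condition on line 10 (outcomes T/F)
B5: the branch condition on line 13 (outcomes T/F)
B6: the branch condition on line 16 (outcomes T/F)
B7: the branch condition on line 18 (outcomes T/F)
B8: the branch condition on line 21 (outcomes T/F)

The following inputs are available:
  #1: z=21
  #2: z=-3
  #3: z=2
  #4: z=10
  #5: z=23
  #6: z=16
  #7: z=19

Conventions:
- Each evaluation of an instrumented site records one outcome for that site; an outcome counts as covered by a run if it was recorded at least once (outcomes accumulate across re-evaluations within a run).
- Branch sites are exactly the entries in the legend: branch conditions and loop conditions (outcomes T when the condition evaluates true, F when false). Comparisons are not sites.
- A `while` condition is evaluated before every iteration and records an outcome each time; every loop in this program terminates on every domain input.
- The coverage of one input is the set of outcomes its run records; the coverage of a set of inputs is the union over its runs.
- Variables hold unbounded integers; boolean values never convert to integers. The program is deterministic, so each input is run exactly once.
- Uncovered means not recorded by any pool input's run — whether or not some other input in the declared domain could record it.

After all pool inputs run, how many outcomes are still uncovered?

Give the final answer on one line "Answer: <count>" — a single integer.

run #1 (z=21) runs B1->T, B1->T, B1->F, B2->T, B6->T, B8->T; records B1=T, B1=F, B2=T, B6=T, B8=T
run #2 (z=-3) runs B1->T, B1->T, B1->F, B2->F, B3->F, B5->T, B6->F, B7->T, B8->T; records B1=T, B1=F, B2=F, B3=F, B5=T, B6=F, B7=T, B8=T
run #3 (z=2) runs B1->T, B1->T, B1->F, B2->T, B6->F, B7->T, B8->T; records B1=T, B1=F, B2=T, B6=F, B7=T, B8=T
run #4 (z=10) runs B1->T, B1->T, B1->F, B2->T, B6->F, B7->T, B8->F; records B1=T, B1=F, B2=T, B6=F, B7=T, B8=F
run #5 (z=23) runs B1->T, B1->T, B1->F, B2->T, B6->T, B8->T; records B1=T, B1=F, B2=T, B6=T, B8=T
run #6 (z=16) runs B1->T, B1->T, B1->F, B2->T, B6->F, B7->T, B8->T; records B1=T, B1=F, B2=T, B6=F, B7=T, B8=T
run #7 (z=19) runs B1->T, B1->T, B1->F, B2->T, B6->T, B8->T; records B1=T, B1=F, B2=T, B6=T, B8=T
union over the pool: B1=T, B1=F, B2=T, B2=F, B3=F, B5=T, B6=T, B6=F, B7=T, B8=T, B8=F
uncovered (5 of 16): B3=T, B4=T, B4=F, B5=F, B7=F

Answer: 5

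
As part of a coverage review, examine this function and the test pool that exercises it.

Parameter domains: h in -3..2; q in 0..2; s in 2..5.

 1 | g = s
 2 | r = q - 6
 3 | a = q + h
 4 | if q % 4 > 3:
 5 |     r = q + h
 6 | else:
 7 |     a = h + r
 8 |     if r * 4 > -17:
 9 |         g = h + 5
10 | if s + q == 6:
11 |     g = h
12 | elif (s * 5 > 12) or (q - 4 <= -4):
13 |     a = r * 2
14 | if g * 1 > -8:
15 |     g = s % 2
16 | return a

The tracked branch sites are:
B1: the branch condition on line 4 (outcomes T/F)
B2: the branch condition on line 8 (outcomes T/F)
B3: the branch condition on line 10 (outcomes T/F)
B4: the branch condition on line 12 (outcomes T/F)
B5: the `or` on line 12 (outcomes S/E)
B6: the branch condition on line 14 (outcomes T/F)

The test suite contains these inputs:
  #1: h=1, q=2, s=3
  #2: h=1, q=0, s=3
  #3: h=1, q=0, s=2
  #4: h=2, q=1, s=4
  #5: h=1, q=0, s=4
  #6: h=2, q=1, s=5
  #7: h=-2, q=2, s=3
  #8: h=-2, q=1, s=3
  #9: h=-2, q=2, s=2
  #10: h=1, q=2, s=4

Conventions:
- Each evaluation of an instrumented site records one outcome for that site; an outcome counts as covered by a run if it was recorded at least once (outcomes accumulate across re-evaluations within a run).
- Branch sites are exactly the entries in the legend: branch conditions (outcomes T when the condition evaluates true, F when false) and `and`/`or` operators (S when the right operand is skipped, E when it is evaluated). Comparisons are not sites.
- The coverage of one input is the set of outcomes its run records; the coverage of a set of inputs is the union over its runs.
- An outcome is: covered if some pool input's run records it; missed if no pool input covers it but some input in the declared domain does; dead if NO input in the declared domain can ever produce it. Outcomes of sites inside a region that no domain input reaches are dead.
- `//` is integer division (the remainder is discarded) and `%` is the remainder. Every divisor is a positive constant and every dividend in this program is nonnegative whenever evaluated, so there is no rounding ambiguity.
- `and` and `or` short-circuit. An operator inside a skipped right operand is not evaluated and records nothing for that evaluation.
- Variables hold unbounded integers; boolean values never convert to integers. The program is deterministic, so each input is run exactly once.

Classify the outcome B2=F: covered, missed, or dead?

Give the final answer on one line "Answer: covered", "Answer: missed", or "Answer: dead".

B2=F is recorded by pool input(s) 2, 3, 4, 5, 6, 8 -> covered

Answer: covered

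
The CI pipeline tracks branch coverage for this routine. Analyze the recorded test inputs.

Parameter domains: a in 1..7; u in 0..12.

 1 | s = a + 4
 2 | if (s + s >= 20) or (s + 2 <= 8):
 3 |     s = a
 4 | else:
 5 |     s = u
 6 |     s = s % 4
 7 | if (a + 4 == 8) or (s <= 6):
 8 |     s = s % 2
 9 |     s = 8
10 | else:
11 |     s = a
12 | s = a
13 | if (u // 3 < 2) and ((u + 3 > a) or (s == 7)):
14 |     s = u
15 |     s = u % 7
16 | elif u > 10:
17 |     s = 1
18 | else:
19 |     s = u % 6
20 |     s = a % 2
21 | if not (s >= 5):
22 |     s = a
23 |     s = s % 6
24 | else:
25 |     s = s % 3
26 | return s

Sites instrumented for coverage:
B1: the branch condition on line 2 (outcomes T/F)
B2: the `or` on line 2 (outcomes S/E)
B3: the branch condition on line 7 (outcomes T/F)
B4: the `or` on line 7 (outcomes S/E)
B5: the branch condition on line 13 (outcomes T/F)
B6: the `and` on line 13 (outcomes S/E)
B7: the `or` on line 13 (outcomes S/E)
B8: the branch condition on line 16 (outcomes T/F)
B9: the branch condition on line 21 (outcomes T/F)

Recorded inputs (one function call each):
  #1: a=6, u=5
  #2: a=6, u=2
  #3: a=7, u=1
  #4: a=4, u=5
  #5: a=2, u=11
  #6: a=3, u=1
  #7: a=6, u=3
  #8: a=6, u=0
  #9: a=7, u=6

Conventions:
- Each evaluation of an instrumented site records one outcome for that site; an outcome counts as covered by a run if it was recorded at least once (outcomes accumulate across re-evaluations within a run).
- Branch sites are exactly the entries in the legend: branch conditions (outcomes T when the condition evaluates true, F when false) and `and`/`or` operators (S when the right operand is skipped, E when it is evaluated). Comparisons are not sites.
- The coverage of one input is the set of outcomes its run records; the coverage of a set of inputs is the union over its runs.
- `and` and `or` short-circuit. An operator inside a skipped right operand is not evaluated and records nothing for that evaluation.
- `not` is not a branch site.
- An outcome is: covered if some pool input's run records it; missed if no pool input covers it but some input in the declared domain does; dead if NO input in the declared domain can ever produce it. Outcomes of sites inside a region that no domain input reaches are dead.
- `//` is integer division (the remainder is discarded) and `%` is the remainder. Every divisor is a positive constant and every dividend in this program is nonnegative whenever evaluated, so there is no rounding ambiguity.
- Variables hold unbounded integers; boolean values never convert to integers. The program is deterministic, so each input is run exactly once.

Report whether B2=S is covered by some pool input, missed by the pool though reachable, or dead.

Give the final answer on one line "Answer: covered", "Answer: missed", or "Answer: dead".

B2=S is recorded by pool input(s) 1, 2, 3, 7, 8, 9 -> covered

Answer: covered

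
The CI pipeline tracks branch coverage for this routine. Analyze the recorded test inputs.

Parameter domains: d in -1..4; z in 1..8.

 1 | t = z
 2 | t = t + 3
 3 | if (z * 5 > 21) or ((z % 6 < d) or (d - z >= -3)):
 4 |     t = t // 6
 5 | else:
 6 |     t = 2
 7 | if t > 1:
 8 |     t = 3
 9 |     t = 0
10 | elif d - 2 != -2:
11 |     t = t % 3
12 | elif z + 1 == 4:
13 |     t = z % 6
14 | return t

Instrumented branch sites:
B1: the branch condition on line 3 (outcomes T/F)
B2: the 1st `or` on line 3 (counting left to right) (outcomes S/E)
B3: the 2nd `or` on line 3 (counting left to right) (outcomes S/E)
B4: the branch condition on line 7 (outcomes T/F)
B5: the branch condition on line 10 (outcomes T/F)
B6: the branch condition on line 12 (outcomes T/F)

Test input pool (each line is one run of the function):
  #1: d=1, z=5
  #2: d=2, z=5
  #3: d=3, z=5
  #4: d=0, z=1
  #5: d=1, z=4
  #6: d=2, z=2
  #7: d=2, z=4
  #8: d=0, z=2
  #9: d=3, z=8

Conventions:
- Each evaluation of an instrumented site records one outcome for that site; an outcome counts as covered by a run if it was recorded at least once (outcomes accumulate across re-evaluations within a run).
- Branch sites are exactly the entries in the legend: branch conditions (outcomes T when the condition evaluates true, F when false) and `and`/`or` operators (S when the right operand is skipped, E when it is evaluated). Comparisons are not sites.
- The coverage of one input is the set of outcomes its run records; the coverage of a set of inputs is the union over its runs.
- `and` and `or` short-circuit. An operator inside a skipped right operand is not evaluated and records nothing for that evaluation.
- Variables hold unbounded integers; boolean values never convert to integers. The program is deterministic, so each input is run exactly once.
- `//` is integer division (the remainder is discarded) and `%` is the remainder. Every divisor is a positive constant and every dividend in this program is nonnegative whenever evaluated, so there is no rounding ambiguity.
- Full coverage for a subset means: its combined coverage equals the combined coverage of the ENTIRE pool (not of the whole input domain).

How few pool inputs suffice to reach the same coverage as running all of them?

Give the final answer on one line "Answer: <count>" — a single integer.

run #1 (d=1, z=5) records B1=T, B2=S, B4=F, B5=T
run #2 (d=2, z=5) records B1=T, B2=S, B4=F, B5=T
run #3 (d=3, z=5) records B1=T, B2=S, B4=F, B5=T
run #4 (d=0, z=1) records B1=T, B2=E, B3=E, B4=F, B5=F, B6=F
run #5 (d=1, z=4) records B1=T, B2=E, B3=E, B4=F, B5=T
run #6 (d=2, z=2) records B1=T, B2=E, B3=E, B4=F, B5=T
run #7 (d=2, z=4) records B1=T, B2=E, B3=E, B4=F, B5=T
run #8 (d=0, z=2) records B1=T, B2=E, B3=E, B4=F, B5=F, B6=F
run #9 (d=3, z=8) records B1=T, B2=S, B4=F, B5=T
pool-wide coverage (8 outcomes): B1=T, B2=S, B2=E, B3=E, B4=F, B5=T, B5=F, B6=F
no size-1 subset reaches all 8 outcomes (best union: 6/8)
at size 2, {1, 4} reaches all 8 outcomes; every lexicographically earlier size-2 subset fails

Answer: 2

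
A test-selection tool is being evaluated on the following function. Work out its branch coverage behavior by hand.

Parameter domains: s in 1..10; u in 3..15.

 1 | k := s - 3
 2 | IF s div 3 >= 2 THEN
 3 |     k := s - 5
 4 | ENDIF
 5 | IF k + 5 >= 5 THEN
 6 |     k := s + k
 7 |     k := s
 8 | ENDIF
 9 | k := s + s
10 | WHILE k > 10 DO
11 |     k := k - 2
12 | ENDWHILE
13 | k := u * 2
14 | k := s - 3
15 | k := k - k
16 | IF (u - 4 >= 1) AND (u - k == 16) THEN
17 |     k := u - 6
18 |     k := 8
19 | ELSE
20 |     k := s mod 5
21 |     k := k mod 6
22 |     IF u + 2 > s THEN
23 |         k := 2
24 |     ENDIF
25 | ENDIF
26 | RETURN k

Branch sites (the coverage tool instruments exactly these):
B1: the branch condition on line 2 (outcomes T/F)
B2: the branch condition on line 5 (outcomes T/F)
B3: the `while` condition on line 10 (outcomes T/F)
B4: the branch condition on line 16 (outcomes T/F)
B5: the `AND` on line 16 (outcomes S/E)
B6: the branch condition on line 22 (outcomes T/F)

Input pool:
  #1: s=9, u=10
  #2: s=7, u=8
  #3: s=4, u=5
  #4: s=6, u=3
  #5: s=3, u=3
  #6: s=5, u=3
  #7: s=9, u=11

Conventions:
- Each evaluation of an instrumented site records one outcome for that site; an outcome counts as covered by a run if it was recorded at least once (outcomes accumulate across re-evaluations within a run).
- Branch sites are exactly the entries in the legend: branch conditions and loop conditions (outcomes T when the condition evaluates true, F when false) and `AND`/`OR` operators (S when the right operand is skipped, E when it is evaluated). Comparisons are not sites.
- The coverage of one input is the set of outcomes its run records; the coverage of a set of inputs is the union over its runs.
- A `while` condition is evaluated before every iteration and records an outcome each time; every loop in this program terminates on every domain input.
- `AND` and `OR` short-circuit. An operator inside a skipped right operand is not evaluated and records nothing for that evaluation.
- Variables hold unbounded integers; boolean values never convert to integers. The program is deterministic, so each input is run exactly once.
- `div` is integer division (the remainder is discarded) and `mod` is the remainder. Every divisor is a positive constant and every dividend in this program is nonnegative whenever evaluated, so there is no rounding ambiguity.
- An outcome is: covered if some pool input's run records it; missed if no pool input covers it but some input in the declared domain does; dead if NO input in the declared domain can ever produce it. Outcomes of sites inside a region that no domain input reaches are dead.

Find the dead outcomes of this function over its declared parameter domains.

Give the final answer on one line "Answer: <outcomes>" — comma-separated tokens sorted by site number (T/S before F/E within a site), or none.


sweeping the full domain (130 inputs) for each outcome:
  B4=T: zero occurrences over every domain input -> dead
  reachable outcomes have witnesses, e.g. B1=T (e.g. s=6, u=3), B1=F (e.g. s=1, u=3), B2=T (e.g. s=3, u=3), B2=F (e.g. s=1, u=3)
Answer: B4=T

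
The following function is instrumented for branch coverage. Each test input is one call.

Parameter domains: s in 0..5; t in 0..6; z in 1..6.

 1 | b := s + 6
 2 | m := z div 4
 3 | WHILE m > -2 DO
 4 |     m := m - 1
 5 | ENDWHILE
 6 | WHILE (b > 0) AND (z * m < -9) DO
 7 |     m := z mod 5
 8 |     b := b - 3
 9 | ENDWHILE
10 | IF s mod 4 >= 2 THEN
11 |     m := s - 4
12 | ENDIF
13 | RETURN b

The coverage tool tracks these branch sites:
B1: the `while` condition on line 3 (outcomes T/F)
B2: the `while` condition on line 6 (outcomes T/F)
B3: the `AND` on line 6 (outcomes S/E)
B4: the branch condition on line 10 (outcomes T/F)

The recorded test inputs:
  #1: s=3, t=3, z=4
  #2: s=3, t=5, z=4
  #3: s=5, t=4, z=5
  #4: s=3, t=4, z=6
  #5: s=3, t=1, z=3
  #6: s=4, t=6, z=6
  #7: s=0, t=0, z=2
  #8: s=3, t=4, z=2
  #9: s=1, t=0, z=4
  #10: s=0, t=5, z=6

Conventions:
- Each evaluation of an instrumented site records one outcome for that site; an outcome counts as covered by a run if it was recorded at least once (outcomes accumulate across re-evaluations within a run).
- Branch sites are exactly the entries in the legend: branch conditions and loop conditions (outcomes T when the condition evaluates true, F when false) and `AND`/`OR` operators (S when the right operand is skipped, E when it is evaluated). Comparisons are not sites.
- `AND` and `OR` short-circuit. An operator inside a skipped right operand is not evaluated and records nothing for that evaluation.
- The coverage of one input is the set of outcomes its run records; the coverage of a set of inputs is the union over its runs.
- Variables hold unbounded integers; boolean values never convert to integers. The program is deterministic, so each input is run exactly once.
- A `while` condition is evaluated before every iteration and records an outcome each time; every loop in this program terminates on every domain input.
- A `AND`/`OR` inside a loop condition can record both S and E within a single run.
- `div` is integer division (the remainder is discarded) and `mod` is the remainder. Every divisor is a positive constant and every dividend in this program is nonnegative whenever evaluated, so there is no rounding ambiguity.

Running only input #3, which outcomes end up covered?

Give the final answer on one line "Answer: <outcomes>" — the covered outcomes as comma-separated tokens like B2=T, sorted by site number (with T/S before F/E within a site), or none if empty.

Tracing the run of input #3 (s=5, t=4, z=5):
  B1->T, B1->T, B1->T, B1->F, B3->E, B2->T, B3->E, B2->F, B4->F
deduplicating events, the covered set is: B1=T, B1=F, B2=T, B2=F, B3=E, B4=F

Answer: B1=T, B1=F, B2=T, B2=F, B3=E, B4=F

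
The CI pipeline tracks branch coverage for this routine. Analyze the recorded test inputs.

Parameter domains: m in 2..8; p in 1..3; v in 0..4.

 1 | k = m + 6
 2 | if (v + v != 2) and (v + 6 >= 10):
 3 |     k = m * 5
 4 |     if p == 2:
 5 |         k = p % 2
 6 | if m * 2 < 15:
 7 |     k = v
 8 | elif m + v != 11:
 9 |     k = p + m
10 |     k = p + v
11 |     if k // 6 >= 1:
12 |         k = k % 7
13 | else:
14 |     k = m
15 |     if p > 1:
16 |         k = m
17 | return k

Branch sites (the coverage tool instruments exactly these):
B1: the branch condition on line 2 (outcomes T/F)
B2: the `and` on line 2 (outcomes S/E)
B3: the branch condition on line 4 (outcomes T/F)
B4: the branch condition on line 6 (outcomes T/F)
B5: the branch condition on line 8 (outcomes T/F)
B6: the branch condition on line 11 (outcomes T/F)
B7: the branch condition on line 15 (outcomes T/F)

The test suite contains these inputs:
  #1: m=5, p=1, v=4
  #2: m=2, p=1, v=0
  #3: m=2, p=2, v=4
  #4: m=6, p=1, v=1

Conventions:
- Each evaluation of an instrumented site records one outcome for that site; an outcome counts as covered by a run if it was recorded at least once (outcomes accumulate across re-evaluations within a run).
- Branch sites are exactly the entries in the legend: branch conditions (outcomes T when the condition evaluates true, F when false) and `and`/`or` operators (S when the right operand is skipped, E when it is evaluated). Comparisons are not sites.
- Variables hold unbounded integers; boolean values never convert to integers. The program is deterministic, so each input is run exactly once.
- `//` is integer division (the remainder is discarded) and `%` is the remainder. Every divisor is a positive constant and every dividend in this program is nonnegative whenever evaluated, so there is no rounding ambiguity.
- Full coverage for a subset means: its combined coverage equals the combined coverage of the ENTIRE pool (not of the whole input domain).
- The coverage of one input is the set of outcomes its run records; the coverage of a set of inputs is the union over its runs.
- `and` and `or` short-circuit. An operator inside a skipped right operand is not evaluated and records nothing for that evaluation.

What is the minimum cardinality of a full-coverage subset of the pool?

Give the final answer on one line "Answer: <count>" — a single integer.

run #1 (m=5, p=1, v=4) runs B2->E, B1->T, B3->F, B4->T; records B1=T, B2=E, B3=F, B4=T
run #2 (m=2, p=1, v=0) runs B2->E, B1->F, B4->T; records B1=F, B2=E, B4=T
run #3 (m=2, p=2, v=4) runs B2->E, B1->T, B3->T, B4->T; records B1=T, B2=E, B3=T, B4=T
run #4 (m=6, p=1, v=1) runs B2->S, B1->F, B4->T; records B1=F, B2=S, B4=T
union over all inputs: B1=T, B1=F, B2=S, B2=E, B3=T, B3=F, B4=T (7 outcomes)
every size-1 subset falls short of the 7 outcomes (best: 4/7)
every size-2 subset falls short of the 7 outcomes (best: 6/7)
size 3: inputs {1, 3, 4} cover all 7 outcomes, and no lexicographically smaller subset of this size does

Answer: 3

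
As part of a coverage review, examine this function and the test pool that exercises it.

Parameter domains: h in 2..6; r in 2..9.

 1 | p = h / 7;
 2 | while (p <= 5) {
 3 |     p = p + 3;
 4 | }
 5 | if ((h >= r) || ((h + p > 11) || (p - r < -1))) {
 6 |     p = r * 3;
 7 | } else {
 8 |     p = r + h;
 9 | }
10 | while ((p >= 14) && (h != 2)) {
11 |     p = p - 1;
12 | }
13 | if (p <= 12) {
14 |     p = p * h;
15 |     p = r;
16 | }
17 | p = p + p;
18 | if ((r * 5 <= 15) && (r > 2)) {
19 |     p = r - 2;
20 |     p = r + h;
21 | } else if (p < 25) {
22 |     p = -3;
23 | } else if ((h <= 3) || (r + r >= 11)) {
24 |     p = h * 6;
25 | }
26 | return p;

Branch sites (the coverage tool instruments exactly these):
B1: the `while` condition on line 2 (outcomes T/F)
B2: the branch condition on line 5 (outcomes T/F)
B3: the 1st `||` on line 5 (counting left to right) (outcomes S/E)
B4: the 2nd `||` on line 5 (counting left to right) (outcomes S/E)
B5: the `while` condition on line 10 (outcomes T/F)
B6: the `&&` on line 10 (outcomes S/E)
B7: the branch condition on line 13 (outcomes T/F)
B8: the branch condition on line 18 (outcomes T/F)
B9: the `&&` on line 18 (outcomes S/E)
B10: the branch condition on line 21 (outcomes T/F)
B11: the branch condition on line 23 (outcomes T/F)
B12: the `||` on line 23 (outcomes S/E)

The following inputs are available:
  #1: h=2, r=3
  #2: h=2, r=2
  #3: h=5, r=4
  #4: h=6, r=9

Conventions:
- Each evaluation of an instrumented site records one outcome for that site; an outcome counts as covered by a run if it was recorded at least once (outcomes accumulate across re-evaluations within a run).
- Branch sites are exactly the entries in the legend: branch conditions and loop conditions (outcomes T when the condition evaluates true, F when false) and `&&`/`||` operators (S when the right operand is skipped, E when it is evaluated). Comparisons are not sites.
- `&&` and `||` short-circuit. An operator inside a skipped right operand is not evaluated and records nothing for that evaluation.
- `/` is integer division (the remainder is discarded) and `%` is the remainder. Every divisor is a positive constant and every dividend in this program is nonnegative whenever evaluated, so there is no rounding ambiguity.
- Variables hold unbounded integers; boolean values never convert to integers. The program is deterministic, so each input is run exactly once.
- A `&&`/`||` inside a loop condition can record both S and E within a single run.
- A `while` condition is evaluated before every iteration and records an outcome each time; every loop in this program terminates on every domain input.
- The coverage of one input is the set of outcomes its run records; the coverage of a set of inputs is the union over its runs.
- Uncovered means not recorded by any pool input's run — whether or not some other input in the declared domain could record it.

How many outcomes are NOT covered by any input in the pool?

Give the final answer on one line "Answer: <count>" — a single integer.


#1 (h=2, r=3) -> B1->T, B1->T, B1->F, B3->E, B4->E, B2->F, B6->S, B5->F, B7->T, B9->E, B8->T; covered: B1=T, B1=F, B2=F, B3=E, B4=E, B5=F, B6=S, B7=T, B8=T, B9=E
#2 (h=2, r=2) -> B1->T, B1->T, B1->F, B3->S, B2->T, B6->S, B5->F, B7->T, B9->E, B8->F, B10->T; covered: B1=T, B1=F, B2=T, B3=S, B5=F, B6=S, B7=T, B8=F, B9=E, B10=T
#3 (h=5, r=4) -> B1->T, B1->T, B1->F, B3->S, B2->T, B6->S, B5->F, B7->T, B9->S, B8->F, B10->T; covered: B1=T, B1=F, B2=T, B3=S, B5=F, B6=S, B7=T, B8=F, B9=S, B10=T
#4 (h=6, r=9) -> B1->T, B1->T, B1->F, B3->E, B4->S, B2->T, B6->E, B5->T, B6->E, B5->T, B6->E, B5->T, B6->E, B5->T, ...; covered: B1=T, B1=F, B2=T, B3=E, B4=S, B5=T, B5=F, B6=S, B6=E, B7=F, B8=F, B9=S, B10=F, B11=T, B12=E
union over the pool: B1=T, B1=F, B2=T, B2=F, B3=S, B3=E, B4=S, B4=E, B5=T, B5=F, B6=S, B6=E, B7=T, B7=F, B8=T, B8=F, B9=S, B9=E, B10=T, B10=F, B11=T, B12=E
uncovered (2 of 24): B11=F, B12=S
Answer: 2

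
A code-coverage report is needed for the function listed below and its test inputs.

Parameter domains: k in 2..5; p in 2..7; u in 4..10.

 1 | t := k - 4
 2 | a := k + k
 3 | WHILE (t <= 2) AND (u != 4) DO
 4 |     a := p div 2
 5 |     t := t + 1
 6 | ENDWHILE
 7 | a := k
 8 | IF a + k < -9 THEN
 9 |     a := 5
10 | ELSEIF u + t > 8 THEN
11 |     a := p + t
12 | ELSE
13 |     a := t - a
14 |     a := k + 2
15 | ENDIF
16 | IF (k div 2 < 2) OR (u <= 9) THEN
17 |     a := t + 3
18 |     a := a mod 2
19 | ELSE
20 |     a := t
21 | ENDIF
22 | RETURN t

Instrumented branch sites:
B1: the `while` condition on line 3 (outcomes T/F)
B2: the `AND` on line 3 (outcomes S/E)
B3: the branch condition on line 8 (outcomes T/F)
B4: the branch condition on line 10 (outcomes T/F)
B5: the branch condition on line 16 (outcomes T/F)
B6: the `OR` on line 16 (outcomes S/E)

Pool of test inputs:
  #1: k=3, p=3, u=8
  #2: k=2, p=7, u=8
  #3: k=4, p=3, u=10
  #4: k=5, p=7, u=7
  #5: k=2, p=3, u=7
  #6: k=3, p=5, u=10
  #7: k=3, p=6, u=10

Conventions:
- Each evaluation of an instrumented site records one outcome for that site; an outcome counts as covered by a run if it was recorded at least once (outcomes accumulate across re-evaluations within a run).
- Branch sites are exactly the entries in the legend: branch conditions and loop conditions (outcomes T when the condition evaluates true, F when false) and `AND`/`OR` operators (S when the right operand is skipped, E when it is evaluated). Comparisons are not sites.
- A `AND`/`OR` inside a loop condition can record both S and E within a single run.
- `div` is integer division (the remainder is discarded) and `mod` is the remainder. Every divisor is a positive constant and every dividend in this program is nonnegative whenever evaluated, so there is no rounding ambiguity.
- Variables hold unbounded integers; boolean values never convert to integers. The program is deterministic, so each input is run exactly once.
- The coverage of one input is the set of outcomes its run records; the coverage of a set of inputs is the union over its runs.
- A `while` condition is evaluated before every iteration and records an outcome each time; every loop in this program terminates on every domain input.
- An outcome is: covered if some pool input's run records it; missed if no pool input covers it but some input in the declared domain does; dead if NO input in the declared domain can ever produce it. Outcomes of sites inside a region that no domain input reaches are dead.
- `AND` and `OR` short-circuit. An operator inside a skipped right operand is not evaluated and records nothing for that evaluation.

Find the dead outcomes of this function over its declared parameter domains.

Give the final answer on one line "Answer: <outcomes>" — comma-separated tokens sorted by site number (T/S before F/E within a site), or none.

running all 168 domain inputs and tallying outcomes:
  B3=T: never recorded by any domain input -> dead
  reachable outcomes have witnesses, e.g. B1=T (e.g. k=2, p=2, u=5), B1=F (e.g. k=2, p=2, u=4), B2=S (e.g. k=2, p=2, u=5), B2=E (e.g. k=2, p=2, u=4)

Answer: B3=T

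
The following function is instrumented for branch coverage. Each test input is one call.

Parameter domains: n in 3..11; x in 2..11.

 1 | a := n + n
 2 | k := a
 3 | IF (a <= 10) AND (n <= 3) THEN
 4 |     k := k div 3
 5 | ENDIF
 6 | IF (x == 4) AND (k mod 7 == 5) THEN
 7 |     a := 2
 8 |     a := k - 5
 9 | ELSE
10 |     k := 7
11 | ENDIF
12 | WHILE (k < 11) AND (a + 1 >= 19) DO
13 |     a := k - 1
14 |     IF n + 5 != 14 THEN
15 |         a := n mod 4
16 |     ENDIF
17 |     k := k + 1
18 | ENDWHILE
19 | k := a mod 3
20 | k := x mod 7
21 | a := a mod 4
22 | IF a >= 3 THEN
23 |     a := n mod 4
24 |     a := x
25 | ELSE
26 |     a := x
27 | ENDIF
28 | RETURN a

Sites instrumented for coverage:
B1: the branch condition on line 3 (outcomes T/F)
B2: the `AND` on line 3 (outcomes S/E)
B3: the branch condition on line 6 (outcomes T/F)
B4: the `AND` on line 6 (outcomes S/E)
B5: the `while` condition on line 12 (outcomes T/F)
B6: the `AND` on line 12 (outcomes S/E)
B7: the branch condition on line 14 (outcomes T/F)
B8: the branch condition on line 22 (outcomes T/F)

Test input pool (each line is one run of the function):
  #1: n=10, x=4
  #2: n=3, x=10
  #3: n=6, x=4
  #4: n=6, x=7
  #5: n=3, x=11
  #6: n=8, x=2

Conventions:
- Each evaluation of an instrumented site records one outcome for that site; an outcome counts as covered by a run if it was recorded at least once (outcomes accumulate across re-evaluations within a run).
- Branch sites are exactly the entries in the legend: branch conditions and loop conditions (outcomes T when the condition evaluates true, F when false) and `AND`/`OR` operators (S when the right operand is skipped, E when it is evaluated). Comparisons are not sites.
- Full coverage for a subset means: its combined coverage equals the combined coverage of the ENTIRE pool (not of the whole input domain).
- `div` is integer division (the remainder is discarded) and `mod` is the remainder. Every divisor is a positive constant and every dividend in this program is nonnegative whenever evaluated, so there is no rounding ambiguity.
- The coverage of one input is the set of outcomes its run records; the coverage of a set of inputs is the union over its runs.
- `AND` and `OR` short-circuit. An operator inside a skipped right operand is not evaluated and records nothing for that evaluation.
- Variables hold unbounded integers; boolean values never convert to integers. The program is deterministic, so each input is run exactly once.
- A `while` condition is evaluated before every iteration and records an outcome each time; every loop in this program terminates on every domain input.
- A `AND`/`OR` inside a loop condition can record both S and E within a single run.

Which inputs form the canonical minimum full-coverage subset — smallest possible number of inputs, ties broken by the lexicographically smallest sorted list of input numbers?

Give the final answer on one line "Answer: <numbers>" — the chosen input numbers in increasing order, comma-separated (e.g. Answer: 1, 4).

#1 (n=10, x=4) -> covered: B1=F, B2=S, B3=F, B4=E, B5=T, B5=F, B6=E, B7=T, B8=F
#2 (n=3, x=10) -> covered: B1=T, B2=E, B3=F, B4=S, B5=F, B6=E, B8=F
#3 (n=6, x=4) -> covered: B1=F, B2=S, B3=T, B4=E, B5=F, B6=S, B8=T
#4 (n=6, x=7) -> covered: B1=F, B2=S, B3=F, B4=S, B5=F, B6=E, B8=F
#5 (n=3, x=11) -> covered: B1=T, B2=E, B3=F, B4=S, B5=F, B6=E, B8=F
#6 (n=8, x=2) -> covered: B1=F, B2=S, B3=F, B4=S, B5=F, B6=E, B8=F
pool-wide coverage (15 outcomes): B1=T, B1=F, B2=S, B2=E, B3=T, B3=F, B4=S, B4=E, B5=T, B5=F, B6=S, B6=E, B7=T, B8=T, B8=F
checked all size-1 subsets: none covers 15 outcomes (max 9/15)
checked all size-2 subsets: none covers 15 outcomes (max 13/15)
the canonical winner is {1, 2, 3}: size 3, full 15-outcome coverage, earliest index list among size-3 covers

Answer: 1, 2, 3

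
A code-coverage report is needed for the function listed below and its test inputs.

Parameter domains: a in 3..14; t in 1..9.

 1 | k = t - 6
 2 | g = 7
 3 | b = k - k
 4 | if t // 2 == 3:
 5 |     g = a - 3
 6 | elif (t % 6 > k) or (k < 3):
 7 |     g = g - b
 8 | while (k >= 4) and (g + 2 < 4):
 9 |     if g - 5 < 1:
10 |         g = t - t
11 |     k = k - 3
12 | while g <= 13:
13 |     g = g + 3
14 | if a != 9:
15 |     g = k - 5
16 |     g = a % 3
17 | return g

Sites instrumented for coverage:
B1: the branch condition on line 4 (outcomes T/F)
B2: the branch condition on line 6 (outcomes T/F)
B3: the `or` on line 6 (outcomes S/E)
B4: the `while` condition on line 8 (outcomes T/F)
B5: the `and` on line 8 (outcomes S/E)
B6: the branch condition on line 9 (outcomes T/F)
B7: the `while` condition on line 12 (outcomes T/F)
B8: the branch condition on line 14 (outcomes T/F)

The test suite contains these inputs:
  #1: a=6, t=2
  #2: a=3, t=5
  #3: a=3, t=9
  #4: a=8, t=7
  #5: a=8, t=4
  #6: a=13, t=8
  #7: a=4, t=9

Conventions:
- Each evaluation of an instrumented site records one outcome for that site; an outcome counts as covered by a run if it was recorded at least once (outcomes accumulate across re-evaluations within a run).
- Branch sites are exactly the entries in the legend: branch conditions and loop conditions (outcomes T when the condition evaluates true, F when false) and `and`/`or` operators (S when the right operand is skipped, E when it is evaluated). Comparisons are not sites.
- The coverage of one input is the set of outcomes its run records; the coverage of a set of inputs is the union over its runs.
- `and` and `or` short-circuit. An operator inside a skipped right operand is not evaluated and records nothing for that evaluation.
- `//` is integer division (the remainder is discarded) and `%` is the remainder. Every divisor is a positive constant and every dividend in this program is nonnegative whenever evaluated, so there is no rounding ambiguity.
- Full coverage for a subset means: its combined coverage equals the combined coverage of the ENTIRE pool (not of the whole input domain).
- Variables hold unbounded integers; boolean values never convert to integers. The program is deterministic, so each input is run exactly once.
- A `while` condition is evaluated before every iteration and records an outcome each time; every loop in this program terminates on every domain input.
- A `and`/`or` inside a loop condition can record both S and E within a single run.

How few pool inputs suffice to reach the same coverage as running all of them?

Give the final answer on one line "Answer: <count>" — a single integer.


input #1, a=6, t=2: outcomes B1=F, B2=T, B3=S, B4=F, B5=S, B7=T, B7=F, B8=T
input #2, a=3, t=5: outcomes B1=F, B2=T, B3=S, B4=F, B5=S, B7=T, B7=F, B8=T
input #3, a=3, t=9: outcomes B1=F, B2=F, B3=E, B4=F, B5=S, B7=T, B7=F, B8=T
input #4, a=8, t=7: outcomes B1=T, B4=F, B5=S, B7=T, B7=F, B8=T
input #5, a=8, t=4: outcomes B1=F, B2=T, B3=S, B4=F, B5=S, B7=T, B7=F, B8=T
input #6, a=13, t=8: outcomes B1=F, B2=T, B3=E, B4=F, B5=S, B7=T, B7=F, B8=T
input #7, a=4, t=9: outcomes B1=F, B2=F, B3=E, B4=F, B5=S, B7=T, B7=F, B8=T
together the pool reaches 11 outcomes: B1=T, B1=F, B2=T, B2=F, B3=S, B3=E, B4=F, B5=S, B7=T, B7=F, B8=T
every size-1 subset falls short of the 11 outcomes (best: 8/11)
every size-2 subset falls short of the 11 outcomes (best: 10/11)
size 3: inputs {1, 3, 4} cover all 11 outcomes, and no lexicographically smaller subset of this size does
Answer: 3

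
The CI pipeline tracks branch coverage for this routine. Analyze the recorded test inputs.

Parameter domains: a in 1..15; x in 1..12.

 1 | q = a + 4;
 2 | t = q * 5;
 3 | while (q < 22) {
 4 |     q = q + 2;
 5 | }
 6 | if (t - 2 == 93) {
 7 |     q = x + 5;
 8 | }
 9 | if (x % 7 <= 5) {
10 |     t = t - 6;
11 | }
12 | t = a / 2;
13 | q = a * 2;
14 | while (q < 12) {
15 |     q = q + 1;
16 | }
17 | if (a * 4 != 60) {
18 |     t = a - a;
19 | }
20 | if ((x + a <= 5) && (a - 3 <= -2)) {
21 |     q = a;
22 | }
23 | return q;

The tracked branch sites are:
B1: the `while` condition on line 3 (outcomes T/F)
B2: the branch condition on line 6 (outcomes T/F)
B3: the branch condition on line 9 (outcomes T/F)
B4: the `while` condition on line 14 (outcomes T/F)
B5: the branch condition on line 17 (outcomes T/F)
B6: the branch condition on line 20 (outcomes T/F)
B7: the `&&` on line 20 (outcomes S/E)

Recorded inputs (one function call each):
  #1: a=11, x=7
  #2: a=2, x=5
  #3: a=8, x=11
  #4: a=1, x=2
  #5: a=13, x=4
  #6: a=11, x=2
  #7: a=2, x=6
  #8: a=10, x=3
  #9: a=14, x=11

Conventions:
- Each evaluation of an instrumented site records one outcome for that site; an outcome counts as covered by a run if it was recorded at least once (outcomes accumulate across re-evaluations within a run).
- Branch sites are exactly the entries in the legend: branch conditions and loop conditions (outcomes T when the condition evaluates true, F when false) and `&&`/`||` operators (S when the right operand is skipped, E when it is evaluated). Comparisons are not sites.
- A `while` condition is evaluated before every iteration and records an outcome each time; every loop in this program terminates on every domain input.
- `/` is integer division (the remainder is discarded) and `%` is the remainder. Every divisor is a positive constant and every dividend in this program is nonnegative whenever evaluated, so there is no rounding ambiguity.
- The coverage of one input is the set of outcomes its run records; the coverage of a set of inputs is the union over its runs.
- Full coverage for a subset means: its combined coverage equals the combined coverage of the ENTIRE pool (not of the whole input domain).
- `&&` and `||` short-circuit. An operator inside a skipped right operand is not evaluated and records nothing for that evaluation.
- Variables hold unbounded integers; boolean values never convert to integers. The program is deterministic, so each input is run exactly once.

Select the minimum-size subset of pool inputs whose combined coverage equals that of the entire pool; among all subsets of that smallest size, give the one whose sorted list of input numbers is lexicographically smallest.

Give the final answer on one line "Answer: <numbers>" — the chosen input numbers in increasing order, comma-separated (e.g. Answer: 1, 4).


#1 (a=11, x=7) -> covered: B1=T, B1=F, B2=F, B3=T, B4=F, B5=T, B6=F, B7=S
#2 (a=2, x=5) -> covered: B1=T, B1=F, B2=F, B3=T, B4=T, B4=F, B5=T, B6=F, B7=S
#3 (a=8, x=11) -> covered: B1=T, B1=F, B2=F, B3=T, B4=F, B5=T, B6=F, B7=S
#4 (a=1, x=2) -> covered: B1=T, B1=F, B2=F, B3=T, B4=T, B4=F, B5=T, B6=T, B7=E
#5 (a=13, x=4) -> covered: B1=T, B1=F, B2=F, B3=T, B4=F, B5=T, B6=F, B7=S
#6 (a=11, x=2) -> covered: B1=T, B1=F, B2=F, B3=T, B4=F, B5=T, B6=F, B7=S
#7 (a=2, x=6) -> covered: B1=T, B1=F, B2=F, B3=F, B4=T, B4=F, B5=T, B6=F, B7=S
#8 (a=10, x=3) -> covered: B1=T, B1=F, B2=F, B3=T, B4=F, B5=T, B6=F, B7=S
#9 (a=14, x=11) -> covered: B1=T, B1=F, B2=F, B3=T, B4=F, B5=T, B6=F, B7=S
the full pool covers 12 outcomes: B1=T, B1=F, B2=F, B3=T, B3=F, B4=T, B4=F, B5=T, B6=T, B6=F, B7=S, B7=E
every size-1 subset falls short of the 12 outcomes (best: 9/12)
inputs {4, 7} (size 2) cover everything; no size-2 subset with a lexicographically smaller index list covers all 12
Answer: 4, 7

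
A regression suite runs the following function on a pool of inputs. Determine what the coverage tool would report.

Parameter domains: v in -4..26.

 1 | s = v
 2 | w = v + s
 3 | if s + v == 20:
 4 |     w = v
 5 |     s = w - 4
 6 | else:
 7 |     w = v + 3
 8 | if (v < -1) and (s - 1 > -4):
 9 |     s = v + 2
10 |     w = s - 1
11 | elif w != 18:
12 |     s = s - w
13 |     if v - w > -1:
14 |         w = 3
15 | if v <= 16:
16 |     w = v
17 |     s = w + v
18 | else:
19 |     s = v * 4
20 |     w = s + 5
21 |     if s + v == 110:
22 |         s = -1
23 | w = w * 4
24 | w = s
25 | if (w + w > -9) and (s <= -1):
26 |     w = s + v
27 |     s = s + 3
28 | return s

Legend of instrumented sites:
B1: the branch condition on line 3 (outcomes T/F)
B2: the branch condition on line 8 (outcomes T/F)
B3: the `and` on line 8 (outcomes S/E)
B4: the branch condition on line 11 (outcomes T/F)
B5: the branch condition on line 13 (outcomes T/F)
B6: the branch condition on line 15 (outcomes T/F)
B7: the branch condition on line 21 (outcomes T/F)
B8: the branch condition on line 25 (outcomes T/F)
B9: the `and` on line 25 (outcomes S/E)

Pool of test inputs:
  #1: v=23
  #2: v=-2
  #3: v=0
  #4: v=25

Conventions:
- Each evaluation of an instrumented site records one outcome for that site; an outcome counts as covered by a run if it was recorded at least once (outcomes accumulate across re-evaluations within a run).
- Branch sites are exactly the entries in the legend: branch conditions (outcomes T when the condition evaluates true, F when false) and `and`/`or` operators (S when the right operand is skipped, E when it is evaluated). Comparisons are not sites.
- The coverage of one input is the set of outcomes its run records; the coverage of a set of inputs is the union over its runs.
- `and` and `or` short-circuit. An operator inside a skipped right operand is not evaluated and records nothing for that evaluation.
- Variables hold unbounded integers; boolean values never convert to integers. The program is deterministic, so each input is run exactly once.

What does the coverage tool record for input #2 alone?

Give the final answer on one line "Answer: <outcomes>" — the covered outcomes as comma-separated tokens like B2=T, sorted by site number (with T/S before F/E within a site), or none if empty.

Running input #2 (v=-2), event by event:
  B1->F, B3->E, B2->T, B6->T, B9->E, B8->T
as a set, this run covers: B1=F, B2=T, B3=E, B6=T, B8=T, B9=E

Answer: B1=F, B2=T, B3=E, B6=T, B8=T, B9=E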